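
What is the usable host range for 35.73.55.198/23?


Network: 35.73.54.0
Broadcast: 35.73.55.255
First usable = network + 1
Last usable = broadcast - 1
Range: 35.73.54.1 to 35.73.55.254


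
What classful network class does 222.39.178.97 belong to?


First octet: 222
Binary: 11011110
110xxxxx -> Class C (192-223)
Class C, default mask 255.255.255.0 (/24)


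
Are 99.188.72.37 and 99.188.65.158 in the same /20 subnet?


Mask: 255.255.240.0
99.188.72.37 AND mask = 99.188.64.0
99.188.65.158 AND mask = 99.188.64.0
Yes, same subnet (99.188.64.0)


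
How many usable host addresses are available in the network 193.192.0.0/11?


Host bits = 32 - 11 = 21
Total addresses = 2^21 = 2097152
Usable = total - 2 (network and broadcast)
Usable hosts: 2097150


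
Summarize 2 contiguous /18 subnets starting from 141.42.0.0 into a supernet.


Original prefix: /18
Number of subnets: 2 = 2^1
New prefix = 18 - 1 = 17
Supernet: 141.42.0.0/17


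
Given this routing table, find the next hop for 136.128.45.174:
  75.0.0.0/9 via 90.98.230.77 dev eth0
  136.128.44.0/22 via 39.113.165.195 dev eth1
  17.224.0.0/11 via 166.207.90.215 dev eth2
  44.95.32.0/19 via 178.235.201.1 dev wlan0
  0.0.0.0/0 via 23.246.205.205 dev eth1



Longest prefix match for 136.128.45.174:
  /9 75.0.0.0: no
  /22 136.128.44.0: MATCH
  /11 17.224.0.0: no
  /19 44.95.32.0: no
  /0 0.0.0.0: MATCH
Selected: next-hop 39.113.165.195 via eth1 (matched /22)


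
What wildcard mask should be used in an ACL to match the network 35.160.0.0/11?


Subnet mask: 255.224.0.0
Wildcard = 255.255.255.255 - subnet mask
255 - 255 = 0
255 - 224 = 31
255 - 0 = 255
255 - 0 = 255
Wildcard: 0.31.255.255


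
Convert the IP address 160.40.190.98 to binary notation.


160 = 10100000
40 = 00101000
190 = 10111110
98 = 01100010
Binary: 10100000.00101000.10111110.01100010


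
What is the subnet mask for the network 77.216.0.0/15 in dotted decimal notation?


/15 means 15 network bits, 17 host bits
Binary: 11111111111111100000000000000000
Mask: 255.254.0.0


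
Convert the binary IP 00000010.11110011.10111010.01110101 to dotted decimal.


00000010 = 2
11110011 = 243
10111010 = 186
01110101 = 117
IP: 2.243.186.117


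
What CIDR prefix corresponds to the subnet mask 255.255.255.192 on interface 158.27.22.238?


Binary: 11111111.11111111.11111111.11000000
Count leading 1s
Prefix: /26


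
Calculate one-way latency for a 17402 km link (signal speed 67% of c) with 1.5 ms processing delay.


Speed = 0.67 * 3e5 km/s = 201000 km/s
Propagation delay = 17402 / 201000 = 0.0866 s = 86.5771 ms
Processing delay = 1.5 ms
Total one-way latency = 88.0771 ms


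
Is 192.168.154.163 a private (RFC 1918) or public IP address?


RFC 1918 private ranges:
  10.0.0.0/8 (10.0.0.0 - 10.255.255.255)
  172.16.0.0/12 (172.16.0.0 - 172.31.255.255)
  192.168.0.0/16 (192.168.0.0 - 192.168.255.255)
Private (in 192.168.0.0/16)


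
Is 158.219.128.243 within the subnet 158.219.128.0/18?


Subnet network: 158.219.128.0
Test IP AND mask: 158.219.128.0
Yes, 158.219.128.243 is in 158.219.128.0/18


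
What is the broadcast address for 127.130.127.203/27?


Network: 127.130.127.192/27
Host bits = 5
Set all host bits to 1:
Broadcast: 127.130.127.223


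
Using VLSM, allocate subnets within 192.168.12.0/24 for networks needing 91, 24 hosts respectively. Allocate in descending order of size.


91 hosts -> /25 (126 usable): 192.168.12.0/25
24 hosts -> /27 (30 usable): 192.168.12.128/27
Allocation: 192.168.12.0/25 (91 hosts, 126 usable); 192.168.12.128/27 (24 hosts, 30 usable)


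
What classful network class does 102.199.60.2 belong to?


First octet: 102
Binary: 01100110
0xxxxxxx -> Class A (1-126)
Class A, default mask 255.0.0.0 (/8)


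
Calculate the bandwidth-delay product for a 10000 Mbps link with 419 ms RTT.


BDP = bandwidth * RTT
= 10000 Mbps * 419 ms
= 10000 * 1e6 * 419 / 1000 bits
= 4190000000 bits
= 523750000 bytes
= 511474.6094 KB
BDP = 4190000000 bits (523750000 bytes)


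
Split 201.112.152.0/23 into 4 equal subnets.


New prefix = 23 + 2 = 25
Each subnet has 128 addresses
  201.112.152.0/25
  201.112.152.128/25
  201.112.153.0/25
  201.112.153.128/25
Subnets: 201.112.152.0/25, 201.112.152.128/25, 201.112.153.0/25, 201.112.153.128/25


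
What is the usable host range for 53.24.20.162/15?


Network: 53.24.0.0
Broadcast: 53.25.255.255
First usable = network + 1
Last usable = broadcast - 1
Range: 53.24.0.1 to 53.25.255.254


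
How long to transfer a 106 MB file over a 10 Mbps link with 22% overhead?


Effective throughput = 10 * (1 - 22/100) = 7.8 Mbps
File size in Mb = 106 * 8 = 848 Mb
Time = 848 / 7.8
Time = 108.7179 seconds


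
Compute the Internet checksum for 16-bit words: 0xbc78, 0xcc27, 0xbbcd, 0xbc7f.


Sum all words (with carry folding):
+ 0xbc78 = 0xbc78
+ 0xcc27 = 0x88a0
+ 0xbbcd = 0x446e
+ 0xbc7f = 0x00ee
One's complement: ~0x00ee
Checksum = 0xff11


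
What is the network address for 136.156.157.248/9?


IP:   10001000.10011100.10011101.11111000
Mask: 11111111.10000000.00000000.00000000
AND operation:
Net:  10001000.10000000.00000000.00000000
Network: 136.128.0.0/9


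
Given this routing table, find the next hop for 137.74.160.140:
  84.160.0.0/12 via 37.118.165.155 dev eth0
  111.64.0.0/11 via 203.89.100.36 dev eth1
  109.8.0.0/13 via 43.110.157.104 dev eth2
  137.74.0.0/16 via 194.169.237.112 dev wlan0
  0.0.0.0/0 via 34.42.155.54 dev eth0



Longest prefix match for 137.74.160.140:
  /12 84.160.0.0: no
  /11 111.64.0.0: no
  /13 109.8.0.0: no
  /16 137.74.0.0: MATCH
  /0 0.0.0.0: MATCH
Selected: next-hop 194.169.237.112 via wlan0 (matched /16)


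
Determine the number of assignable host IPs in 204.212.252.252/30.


Host bits = 32 - 30 = 2
Total addresses = 2^2 = 4
Usable = total - 2 (network and broadcast)
Usable hosts: 2


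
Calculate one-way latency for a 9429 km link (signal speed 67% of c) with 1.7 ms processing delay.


Speed = 0.67 * 3e5 km/s = 201000 km/s
Propagation delay = 9429 / 201000 = 0.0469 s = 46.9104 ms
Processing delay = 1.7 ms
Total one-way latency = 48.6104 ms


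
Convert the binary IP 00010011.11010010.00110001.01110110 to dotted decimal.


00010011 = 19
11010010 = 210
00110001 = 49
01110110 = 118
IP: 19.210.49.118


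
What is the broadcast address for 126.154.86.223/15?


Network: 126.154.0.0/15
Host bits = 17
Set all host bits to 1:
Broadcast: 126.155.255.255


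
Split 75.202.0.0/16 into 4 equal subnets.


New prefix = 16 + 2 = 18
Each subnet has 16384 addresses
  75.202.0.0/18
  75.202.64.0/18
  75.202.128.0/18
  75.202.192.0/18
Subnets: 75.202.0.0/18, 75.202.64.0/18, 75.202.128.0/18, 75.202.192.0/18


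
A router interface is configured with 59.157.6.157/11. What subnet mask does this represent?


/11 means 11 network bits, 21 host bits
Binary: 11111111111000000000000000000000
Mask: 255.224.0.0


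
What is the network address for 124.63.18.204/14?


IP:   01111100.00111111.00010010.11001100
Mask: 11111111.11111100.00000000.00000000
AND operation:
Net:  01111100.00111100.00000000.00000000
Network: 124.60.0.0/14


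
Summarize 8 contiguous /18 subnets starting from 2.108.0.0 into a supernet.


Original prefix: /18
Number of subnets: 8 = 2^3
New prefix = 18 - 3 = 15
Supernet: 2.108.0.0/15


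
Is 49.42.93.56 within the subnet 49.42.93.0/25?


Subnet network: 49.42.93.0
Test IP AND mask: 49.42.93.0
Yes, 49.42.93.56 is in 49.42.93.0/25


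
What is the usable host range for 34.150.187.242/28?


Network: 34.150.187.240
Broadcast: 34.150.187.255
First usable = network + 1
Last usable = broadcast - 1
Range: 34.150.187.241 to 34.150.187.254


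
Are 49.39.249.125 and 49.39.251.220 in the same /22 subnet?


Mask: 255.255.252.0
49.39.249.125 AND mask = 49.39.248.0
49.39.251.220 AND mask = 49.39.248.0
Yes, same subnet (49.39.248.0)


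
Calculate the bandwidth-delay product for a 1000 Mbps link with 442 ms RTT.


BDP = bandwidth * RTT
= 1000 Mbps * 442 ms
= 1000 * 1e6 * 442 / 1000 bits
= 442000000 bits
= 55250000 bytes
= 53955.0781 KB
BDP = 442000000 bits (55250000 bytes)


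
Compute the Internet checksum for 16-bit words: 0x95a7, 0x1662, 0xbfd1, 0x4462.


Sum all words (with carry folding):
+ 0x95a7 = 0x95a7
+ 0x1662 = 0xac09
+ 0xbfd1 = 0x6bdb
+ 0x4462 = 0xb03d
One's complement: ~0xb03d
Checksum = 0x4fc2


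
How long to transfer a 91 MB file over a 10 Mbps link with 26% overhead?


Effective throughput = 10 * (1 - 26/100) = 7.4 Mbps
File size in Mb = 91 * 8 = 728 Mb
Time = 728 / 7.4
Time = 98.3784 seconds


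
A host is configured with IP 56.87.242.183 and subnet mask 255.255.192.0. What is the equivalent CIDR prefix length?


Binary: 11111111.11111111.11000000.00000000
Count leading 1s
Prefix: /18


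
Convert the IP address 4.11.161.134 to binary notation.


4 = 00000100
11 = 00001011
161 = 10100001
134 = 10000110
Binary: 00000100.00001011.10100001.10000110


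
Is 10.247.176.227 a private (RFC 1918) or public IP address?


RFC 1918 private ranges:
  10.0.0.0/8 (10.0.0.0 - 10.255.255.255)
  172.16.0.0/12 (172.16.0.0 - 172.31.255.255)
  192.168.0.0/16 (192.168.0.0 - 192.168.255.255)
Private (in 10.0.0.0/8)


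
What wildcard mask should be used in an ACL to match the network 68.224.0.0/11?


Subnet mask: 255.224.0.0
Wildcard = 255.255.255.255 - subnet mask
255 - 255 = 0
255 - 224 = 31
255 - 0 = 255
255 - 0 = 255
Wildcard: 0.31.255.255


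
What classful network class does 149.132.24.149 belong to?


First octet: 149
Binary: 10010101
10xxxxxx -> Class B (128-191)
Class B, default mask 255.255.0.0 (/16)


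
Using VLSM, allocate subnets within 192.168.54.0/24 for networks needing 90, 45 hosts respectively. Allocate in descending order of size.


90 hosts -> /25 (126 usable): 192.168.54.0/25
45 hosts -> /26 (62 usable): 192.168.54.128/26
Allocation: 192.168.54.0/25 (90 hosts, 126 usable); 192.168.54.128/26 (45 hosts, 62 usable)


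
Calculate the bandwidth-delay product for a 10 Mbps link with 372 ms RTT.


BDP = bandwidth * RTT
= 10 Mbps * 372 ms
= 10 * 1e6 * 372 / 1000 bits
= 3720000 bits
= 465000 bytes
= 454.1016 KB
BDP = 3720000 bits (465000 bytes)


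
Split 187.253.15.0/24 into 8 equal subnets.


New prefix = 24 + 3 = 27
Each subnet has 32 addresses
  187.253.15.0/27
  187.253.15.32/27
  187.253.15.64/27
  187.253.15.96/27
  187.253.15.128/27
  187.253.15.160/27
  187.253.15.192/27
  187.253.15.224/27
Subnets: 187.253.15.0/27, 187.253.15.32/27, 187.253.15.64/27, 187.253.15.96/27, 187.253.15.128/27, 187.253.15.160/27, 187.253.15.192/27, 187.253.15.224/27


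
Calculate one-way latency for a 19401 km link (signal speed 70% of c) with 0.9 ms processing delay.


Speed = 0.7 * 3e5 km/s = 210000 km/s
Propagation delay = 19401 / 210000 = 0.0924 s = 92.3857 ms
Processing delay = 0.9 ms
Total one-way latency = 93.2857 ms


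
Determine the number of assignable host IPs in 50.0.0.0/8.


Host bits = 32 - 8 = 24
Total addresses = 2^24 = 16777216
Usable = total - 2 (network and broadcast)
Usable hosts: 16777214


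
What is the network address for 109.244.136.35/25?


IP:   01101101.11110100.10001000.00100011
Mask: 11111111.11111111.11111111.10000000
AND operation:
Net:  01101101.11110100.10001000.00000000
Network: 109.244.136.0/25


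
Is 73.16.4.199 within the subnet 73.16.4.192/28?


Subnet network: 73.16.4.192
Test IP AND mask: 73.16.4.192
Yes, 73.16.4.199 is in 73.16.4.192/28


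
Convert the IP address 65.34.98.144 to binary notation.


65 = 01000001
34 = 00100010
98 = 01100010
144 = 10010000
Binary: 01000001.00100010.01100010.10010000


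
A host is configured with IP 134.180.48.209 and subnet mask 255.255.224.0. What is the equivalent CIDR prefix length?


Binary: 11111111.11111111.11100000.00000000
Count leading 1s
Prefix: /19


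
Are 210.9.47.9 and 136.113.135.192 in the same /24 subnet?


Mask: 255.255.255.0
210.9.47.9 AND mask = 210.9.47.0
136.113.135.192 AND mask = 136.113.135.0
No, different subnets (210.9.47.0 vs 136.113.135.0)


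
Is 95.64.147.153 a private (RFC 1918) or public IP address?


RFC 1918 private ranges:
  10.0.0.0/8 (10.0.0.0 - 10.255.255.255)
  172.16.0.0/12 (172.16.0.0 - 172.31.255.255)
  192.168.0.0/16 (192.168.0.0 - 192.168.255.255)
Public (not in any RFC 1918 range)


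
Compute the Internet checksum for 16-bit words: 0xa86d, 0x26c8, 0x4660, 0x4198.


Sum all words (with carry folding):
+ 0xa86d = 0xa86d
+ 0x26c8 = 0xcf35
+ 0x4660 = 0x1596
+ 0x4198 = 0x572e
One's complement: ~0x572e
Checksum = 0xa8d1


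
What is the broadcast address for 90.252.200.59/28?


Network: 90.252.200.48/28
Host bits = 4
Set all host bits to 1:
Broadcast: 90.252.200.63


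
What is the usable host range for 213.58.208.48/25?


Network: 213.58.208.0
Broadcast: 213.58.208.127
First usable = network + 1
Last usable = broadcast - 1
Range: 213.58.208.1 to 213.58.208.126


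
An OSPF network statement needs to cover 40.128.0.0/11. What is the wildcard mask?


Subnet mask: 255.224.0.0
Wildcard = 255.255.255.255 - subnet mask
255 - 255 = 0
255 - 224 = 31
255 - 0 = 255
255 - 0 = 255
Wildcard: 0.31.255.255


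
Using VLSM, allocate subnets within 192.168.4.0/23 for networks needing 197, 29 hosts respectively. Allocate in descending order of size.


197 hosts -> /24 (254 usable): 192.168.4.0/24
29 hosts -> /27 (30 usable): 192.168.5.0/27
Allocation: 192.168.4.0/24 (197 hosts, 254 usable); 192.168.5.0/27 (29 hosts, 30 usable)


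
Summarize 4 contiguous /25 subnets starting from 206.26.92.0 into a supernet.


Original prefix: /25
Number of subnets: 4 = 2^2
New prefix = 25 - 2 = 23
Supernet: 206.26.92.0/23


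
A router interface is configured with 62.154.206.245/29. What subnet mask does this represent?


/29 means 29 network bits, 3 host bits
Binary: 11111111111111111111111111111000
Mask: 255.255.255.248


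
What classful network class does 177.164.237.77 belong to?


First octet: 177
Binary: 10110001
10xxxxxx -> Class B (128-191)
Class B, default mask 255.255.0.0 (/16)


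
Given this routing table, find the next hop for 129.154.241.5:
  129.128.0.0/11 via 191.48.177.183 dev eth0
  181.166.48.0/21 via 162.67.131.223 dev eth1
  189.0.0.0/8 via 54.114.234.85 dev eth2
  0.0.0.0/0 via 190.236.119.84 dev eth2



Longest prefix match for 129.154.241.5:
  /11 129.128.0.0: MATCH
  /21 181.166.48.0: no
  /8 189.0.0.0: no
  /0 0.0.0.0: MATCH
Selected: next-hop 191.48.177.183 via eth0 (matched /11)


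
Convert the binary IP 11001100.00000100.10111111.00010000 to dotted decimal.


11001100 = 204
00000100 = 4
10111111 = 191
00010000 = 16
IP: 204.4.191.16


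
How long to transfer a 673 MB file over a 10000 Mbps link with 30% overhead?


Effective throughput = 10000 * (1 - 30/100) = 7000 Mbps
File size in Mb = 673 * 8 = 5384 Mb
Time = 5384 / 7000
Time = 0.7691 seconds


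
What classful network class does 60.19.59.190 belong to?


First octet: 60
Binary: 00111100
0xxxxxxx -> Class A (1-126)
Class A, default mask 255.0.0.0 (/8)


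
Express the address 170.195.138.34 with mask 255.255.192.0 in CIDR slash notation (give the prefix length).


Binary: 11111111.11111111.11000000.00000000
Count leading 1s
Prefix: /18


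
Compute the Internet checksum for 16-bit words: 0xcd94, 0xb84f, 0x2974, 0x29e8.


Sum all words (with carry folding):
+ 0xcd94 = 0xcd94
+ 0xb84f = 0x85e4
+ 0x2974 = 0xaf58
+ 0x29e8 = 0xd940
One's complement: ~0xd940
Checksum = 0x26bf


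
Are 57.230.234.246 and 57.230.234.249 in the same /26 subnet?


Mask: 255.255.255.192
57.230.234.246 AND mask = 57.230.234.192
57.230.234.249 AND mask = 57.230.234.192
Yes, same subnet (57.230.234.192)


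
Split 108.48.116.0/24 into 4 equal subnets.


New prefix = 24 + 2 = 26
Each subnet has 64 addresses
  108.48.116.0/26
  108.48.116.64/26
  108.48.116.128/26
  108.48.116.192/26
Subnets: 108.48.116.0/26, 108.48.116.64/26, 108.48.116.128/26, 108.48.116.192/26


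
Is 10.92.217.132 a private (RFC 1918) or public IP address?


RFC 1918 private ranges:
  10.0.0.0/8 (10.0.0.0 - 10.255.255.255)
  172.16.0.0/12 (172.16.0.0 - 172.31.255.255)
  192.168.0.0/16 (192.168.0.0 - 192.168.255.255)
Private (in 10.0.0.0/8)


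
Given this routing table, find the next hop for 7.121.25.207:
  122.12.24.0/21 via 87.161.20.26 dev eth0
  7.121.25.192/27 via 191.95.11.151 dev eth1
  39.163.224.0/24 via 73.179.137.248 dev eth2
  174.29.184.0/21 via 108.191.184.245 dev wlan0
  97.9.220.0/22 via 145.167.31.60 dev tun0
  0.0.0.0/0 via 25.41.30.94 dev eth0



Longest prefix match for 7.121.25.207:
  /21 122.12.24.0: no
  /27 7.121.25.192: MATCH
  /24 39.163.224.0: no
  /21 174.29.184.0: no
  /22 97.9.220.0: no
  /0 0.0.0.0: MATCH
Selected: next-hop 191.95.11.151 via eth1 (matched /27)


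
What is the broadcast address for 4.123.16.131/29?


Network: 4.123.16.128/29
Host bits = 3
Set all host bits to 1:
Broadcast: 4.123.16.135


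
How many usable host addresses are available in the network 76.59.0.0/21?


Host bits = 32 - 21 = 11
Total addresses = 2^11 = 2048
Usable = total - 2 (network and broadcast)
Usable hosts: 2046


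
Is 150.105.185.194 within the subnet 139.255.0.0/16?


Subnet network: 139.255.0.0
Test IP AND mask: 150.105.0.0
No, 150.105.185.194 is not in 139.255.0.0/16


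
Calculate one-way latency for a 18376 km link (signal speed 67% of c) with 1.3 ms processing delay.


Speed = 0.67 * 3e5 km/s = 201000 km/s
Propagation delay = 18376 / 201000 = 0.0914 s = 91.4229 ms
Processing delay = 1.3 ms
Total one-way latency = 92.7229 ms


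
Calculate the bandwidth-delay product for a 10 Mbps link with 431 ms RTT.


BDP = bandwidth * RTT
= 10 Mbps * 431 ms
= 10 * 1e6 * 431 / 1000 bits
= 4310000 bits
= 538750 bytes
= 526.123 KB
BDP = 4310000 bits (538750 bytes)


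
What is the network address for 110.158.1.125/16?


IP:   01101110.10011110.00000001.01111101
Mask: 11111111.11111111.00000000.00000000
AND operation:
Net:  01101110.10011110.00000000.00000000
Network: 110.158.0.0/16


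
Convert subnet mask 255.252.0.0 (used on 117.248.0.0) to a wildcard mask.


Subnet mask: 255.252.0.0
Wildcard = 255.255.255.255 - subnet mask
255 - 255 = 0
255 - 252 = 3
255 - 0 = 255
255 - 0 = 255
Wildcard: 0.3.255.255


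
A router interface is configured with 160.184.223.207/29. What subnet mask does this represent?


/29 means 29 network bits, 3 host bits
Binary: 11111111111111111111111111111000
Mask: 255.255.255.248


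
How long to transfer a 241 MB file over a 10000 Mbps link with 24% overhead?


Effective throughput = 10000 * (1 - 24/100) = 7600 Mbps
File size in Mb = 241 * 8 = 1928 Mb
Time = 1928 / 7600
Time = 0.2537 seconds


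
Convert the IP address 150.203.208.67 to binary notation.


150 = 10010110
203 = 11001011
208 = 11010000
67 = 01000011
Binary: 10010110.11001011.11010000.01000011


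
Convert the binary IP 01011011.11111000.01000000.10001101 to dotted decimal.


01011011 = 91
11111000 = 248
01000000 = 64
10001101 = 141
IP: 91.248.64.141


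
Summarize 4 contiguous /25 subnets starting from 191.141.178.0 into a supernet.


Original prefix: /25
Number of subnets: 4 = 2^2
New prefix = 25 - 2 = 23
Supernet: 191.141.178.0/23


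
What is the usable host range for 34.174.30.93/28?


Network: 34.174.30.80
Broadcast: 34.174.30.95
First usable = network + 1
Last usable = broadcast - 1
Range: 34.174.30.81 to 34.174.30.94


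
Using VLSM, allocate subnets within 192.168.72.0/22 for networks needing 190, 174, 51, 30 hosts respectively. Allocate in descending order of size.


190 hosts -> /24 (254 usable): 192.168.72.0/24
174 hosts -> /24 (254 usable): 192.168.73.0/24
51 hosts -> /26 (62 usable): 192.168.74.0/26
30 hosts -> /27 (30 usable): 192.168.74.64/27
Allocation: 192.168.72.0/24 (190 hosts, 254 usable); 192.168.73.0/24 (174 hosts, 254 usable); 192.168.74.0/26 (51 hosts, 62 usable); 192.168.74.64/27 (30 hosts, 30 usable)


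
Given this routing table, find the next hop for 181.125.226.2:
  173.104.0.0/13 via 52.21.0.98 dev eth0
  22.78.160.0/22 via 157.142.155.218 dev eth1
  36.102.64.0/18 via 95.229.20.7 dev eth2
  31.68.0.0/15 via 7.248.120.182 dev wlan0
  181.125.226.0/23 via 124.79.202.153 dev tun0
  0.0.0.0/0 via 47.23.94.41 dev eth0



Longest prefix match for 181.125.226.2:
  /13 173.104.0.0: no
  /22 22.78.160.0: no
  /18 36.102.64.0: no
  /15 31.68.0.0: no
  /23 181.125.226.0: MATCH
  /0 0.0.0.0: MATCH
Selected: next-hop 124.79.202.153 via tun0 (matched /23)


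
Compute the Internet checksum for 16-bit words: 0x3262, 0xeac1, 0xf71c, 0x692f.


Sum all words (with carry folding):
+ 0x3262 = 0x3262
+ 0xeac1 = 0x1d24
+ 0xf71c = 0x1441
+ 0x692f = 0x7d70
One's complement: ~0x7d70
Checksum = 0x828f


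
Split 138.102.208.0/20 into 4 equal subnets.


New prefix = 20 + 2 = 22
Each subnet has 1024 addresses
  138.102.208.0/22
  138.102.212.0/22
  138.102.216.0/22
  138.102.220.0/22
Subnets: 138.102.208.0/22, 138.102.212.0/22, 138.102.216.0/22, 138.102.220.0/22


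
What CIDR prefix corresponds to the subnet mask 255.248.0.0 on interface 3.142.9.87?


Binary: 11111111.11111000.00000000.00000000
Count leading 1s
Prefix: /13


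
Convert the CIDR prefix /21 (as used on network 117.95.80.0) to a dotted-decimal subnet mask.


/21 means 21 network bits, 11 host bits
Binary: 11111111111111111111100000000000
Mask: 255.255.248.0


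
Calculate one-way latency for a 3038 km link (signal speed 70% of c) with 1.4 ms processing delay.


Speed = 0.7 * 3e5 km/s = 210000 km/s
Propagation delay = 3038 / 210000 = 0.0145 s = 14.4667 ms
Processing delay = 1.4 ms
Total one-way latency = 15.8667 ms


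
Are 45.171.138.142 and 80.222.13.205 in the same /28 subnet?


Mask: 255.255.255.240
45.171.138.142 AND mask = 45.171.138.128
80.222.13.205 AND mask = 80.222.13.192
No, different subnets (45.171.138.128 vs 80.222.13.192)


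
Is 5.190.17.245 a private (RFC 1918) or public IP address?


RFC 1918 private ranges:
  10.0.0.0/8 (10.0.0.0 - 10.255.255.255)
  172.16.0.0/12 (172.16.0.0 - 172.31.255.255)
  192.168.0.0/16 (192.168.0.0 - 192.168.255.255)
Public (not in any RFC 1918 range)


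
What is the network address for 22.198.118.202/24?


IP:   00010110.11000110.01110110.11001010
Mask: 11111111.11111111.11111111.00000000
AND operation:
Net:  00010110.11000110.01110110.00000000
Network: 22.198.118.0/24


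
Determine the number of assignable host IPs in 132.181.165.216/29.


Host bits = 32 - 29 = 3
Total addresses = 2^3 = 8
Usable = total - 2 (network and broadcast)
Usable hosts: 6


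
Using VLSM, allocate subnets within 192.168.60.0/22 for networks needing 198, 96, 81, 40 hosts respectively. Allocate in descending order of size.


198 hosts -> /24 (254 usable): 192.168.60.0/24
96 hosts -> /25 (126 usable): 192.168.61.0/25
81 hosts -> /25 (126 usable): 192.168.61.128/25
40 hosts -> /26 (62 usable): 192.168.62.0/26
Allocation: 192.168.60.0/24 (198 hosts, 254 usable); 192.168.61.0/25 (96 hosts, 126 usable); 192.168.61.128/25 (81 hosts, 126 usable); 192.168.62.0/26 (40 hosts, 62 usable)


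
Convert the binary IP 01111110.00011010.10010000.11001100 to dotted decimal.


01111110 = 126
00011010 = 26
10010000 = 144
11001100 = 204
IP: 126.26.144.204


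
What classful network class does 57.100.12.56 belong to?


First octet: 57
Binary: 00111001
0xxxxxxx -> Class A (1-126)
Class A, default mask 255.0.0.0 (/8)


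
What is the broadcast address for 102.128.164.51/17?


Network: 102.128.128.0/17
Host bits = 15
Set all host bits to 1:
Broadcast: 102.128.255.255


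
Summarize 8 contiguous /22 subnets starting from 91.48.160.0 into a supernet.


Original prefix: /22
Number of subnets: 8 = 2^3
New prefix = 22 - 3 = 19
Supernet: 91.48.160.0/19


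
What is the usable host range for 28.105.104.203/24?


Network: 28.105.104.0
Broadcast: 28.105.104.255
First usable = network + 1
Last usable = broadcast - 1
Range: 28.105.104.1 to 28.105.104.254


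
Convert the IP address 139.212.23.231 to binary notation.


139 = 10001011
212 = 11010100
23 = 00010111
231 = 11100111
Binary: 10001011.11010100.00010111.11100111


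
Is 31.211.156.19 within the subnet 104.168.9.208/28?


Subnet network: 104.168.9.208
Test IP AND mask: 31.211.156.16
No, 31.211.156.19 is not in 104.168.9.208/28


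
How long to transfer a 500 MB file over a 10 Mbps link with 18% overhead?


Effective throughput = 10 * (1 - 18/100) = 8.2 Mbps
File size in Mb = 500 * 8 = 4000 Mb
Time = 4000 / 8.2
Time = 487.8049 seconds


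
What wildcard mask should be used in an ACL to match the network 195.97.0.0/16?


Subnet mask: 255.255.0.0
Wildcard = 255.255.255.255 - subnet mask
255 - 255 = 0
255 - 255 = 0
255 - 0 = 255
255 - 0 = 255
Wildcard: 0.0.255.255


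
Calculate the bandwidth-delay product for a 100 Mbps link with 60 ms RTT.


BDP = bandwidth * RTT
= 100 Mbps * 60 ms
= 100 * 1e6 * 60 / 1000 bits
= 6000000 bits
= 750000 bytes
= 732.4219 KB
BDP = 6000000 bits (750000 bytes)


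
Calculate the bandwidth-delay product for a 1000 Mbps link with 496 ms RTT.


BDP = bandwidth * RTT
= 1000 Mbps * 496 ms
= 1000 * 1e6 * 496 / 1000 bits
= 496000000 bits
= 62000000 bytes
= 60546.875 KB
BDP = 496000000 bits (62000000 bytes)


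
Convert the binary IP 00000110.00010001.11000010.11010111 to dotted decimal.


00000110 = 6
00010001 = 17
11000010 = 194
11010111 = 215
IP: 6.17.194.215


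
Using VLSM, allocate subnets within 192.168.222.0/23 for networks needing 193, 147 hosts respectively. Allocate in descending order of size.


193 hosts -> /24 (254 usable): 192.168.222.0/24
147 hosts -> /24 (254 usable): 192.168.223.0/24
Allocation: 192.168.222.0/24 (193 hosts, 254 usable); 192.168.223.0/24 (147 hosts, 254 usable)


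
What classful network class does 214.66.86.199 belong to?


First octet: 214
Binary: 11010110
110xxxxx -> Class C (192-223)
Class C, default mask 255.255.255.0 (/24)


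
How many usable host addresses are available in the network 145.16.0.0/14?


Host bits = 32 - 14 = 18
Total addresses = 2^18 = 262144
Usable = total - 2 (network and broadcast)
Usable hosts: 262142


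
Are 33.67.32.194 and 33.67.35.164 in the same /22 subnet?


Mask: 255.255.252.0
33.67.32.194 AND mask = 33.67.32.0
33.67.35.164 AND mask = 33.67.32.0
Yes, same subnet (33.67.32.0)


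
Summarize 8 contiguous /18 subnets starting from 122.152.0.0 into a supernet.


Original prefix: /18
Number of subnets: 8 = 2^3
New prefix = 18 - 3 = 15
Supernet: 122.152.0.0/15


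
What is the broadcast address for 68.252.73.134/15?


Network: 68.252.0.0/15
Host bits = 17
Set all host bits to 1:
Broadcast: 68.253.255.255


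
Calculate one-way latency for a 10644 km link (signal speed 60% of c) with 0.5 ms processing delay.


Speed = 0.6 * 3e5 km/s = 180000 km/s
Propagation delay = 10644 / 180000 = 0.0591 s = 59.1333 ms
Processing delay = 0.5 ms
Total one-way latency = 59.6333 ms


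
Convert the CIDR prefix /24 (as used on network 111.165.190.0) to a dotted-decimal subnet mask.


/24 means 24 network bits, 8 host bits
Binary: 11111111111111111111111100000000
Mask: 255.255.255.0


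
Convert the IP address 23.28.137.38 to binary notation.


23 = 00010111
28 = 00011100
137 = 10001001
38 = 00100110
Binary: 00010111.00011100.10001001.00100110


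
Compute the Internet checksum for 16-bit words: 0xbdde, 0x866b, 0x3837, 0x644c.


Sum all words (with carry folding):
+ 0xbdde = 0xbdde
+ 0x866b = 0x444a
+ 0x3837 = 0x7c81
+ 0x644c = 0xe0cd
One's complement: ~0xe0cd
Checksum = 0x1f32


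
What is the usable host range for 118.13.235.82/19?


Network: 118.13.224.0
Broadcast: 118.13.255.255
First usable = network + 1
Last usable = broadcast - 1
Range: 118.13.224.1 to 118.13.255.254


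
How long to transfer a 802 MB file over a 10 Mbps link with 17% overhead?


Effective throughput = 10 * (1 - 17/100) = 8.3 Mbps
File size in Mb = 802 * 8 = 6416 Mb
Time = 6416 / 8.3
Time = 773.012 seconds


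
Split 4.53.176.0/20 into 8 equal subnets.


New prefix = 20 + 3 = 23
Each subnet has 512 addresses
  4.53.176.0/23
  4.53.178.0/23
  4.53.180.0/23
  4.53.182.0/23
  4.53.184.0/23
  4.53.186.0/23
  4.53.188.0/23
  4.53.190.0/23
Subnets: 4.53.176.0/23, 4.53.178.0/23, 4.53.180.0/23, 4.53.182.0/23, 4.53.184.0/23, 4.53.186.0/23, 4.53.188.0/23, 4.53.190.0/23


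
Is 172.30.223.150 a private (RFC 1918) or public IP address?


RFC 1918 private ranges:
  10.0.0.0/8 (10.0.0.0 - 10.255.255.255)
  172.16.0.0/12 (172.16.0.0 - 172.31.255.255)
  192.168.0.0/16 (192.168.0.0 - 192.168.255.255)
Private (in 172.16.0.0/12)


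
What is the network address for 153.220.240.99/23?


IP:   10011001.11011100.11110000.01100011
Mask: 11111111.11111111.11111110.00000000
AND operation:
Net:  10011001.11011100.11110000.00000000
Network: 153.220.240.0/23


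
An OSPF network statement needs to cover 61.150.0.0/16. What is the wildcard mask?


Subnet mask: 255.255.0.0
Wildcard = 255.255.255.255 - subnet mask
255 - 255 = 0
255 - 255 = 0
255 - 0 = 255
255 - 0 = 255
Wildcard: 0.0.255.255


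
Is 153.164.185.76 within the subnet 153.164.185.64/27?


Subnet network: 153.164.185.64
Test IP AND mask: 153.164.185.64
Yes, 153.164.185.76 is in 153.164.185.64/27


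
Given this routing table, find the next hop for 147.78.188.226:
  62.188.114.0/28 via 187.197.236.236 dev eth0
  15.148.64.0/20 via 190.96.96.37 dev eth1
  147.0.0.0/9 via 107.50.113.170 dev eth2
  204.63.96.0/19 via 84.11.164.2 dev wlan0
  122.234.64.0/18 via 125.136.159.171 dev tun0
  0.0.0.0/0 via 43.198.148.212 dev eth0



Longest prefix match for 147.78.188.226:
  /28 62.188.114.0: no
  /20 15.148.64.0: no
  /9 147.0.0.0: MATCH
  /19 204.63.96.0: no
  /18 122.234.64.0: no
  /0 0.0.0.0: MATCH
Selected: next-hop 107.50.113.170 via eth2 (matched /9)


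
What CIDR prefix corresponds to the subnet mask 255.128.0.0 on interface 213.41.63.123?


Binary: 11111111.10000000.00000000.00000000
Count leading 1s
Prefix: /9


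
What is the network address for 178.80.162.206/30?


IP:   10110010.01010000.10100010.11001110
Mask: 11111111.11111111.11111111.11111100
AND operation:
Net:  10110010.01010000.10100010.11001100
Network: 178.80.162.204/30


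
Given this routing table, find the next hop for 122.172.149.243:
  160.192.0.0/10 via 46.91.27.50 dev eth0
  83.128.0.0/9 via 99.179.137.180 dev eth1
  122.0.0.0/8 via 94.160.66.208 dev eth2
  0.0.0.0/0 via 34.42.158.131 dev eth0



Longest prefix match for 122.172.149.243:
  /10 160.192.0.0: no
  /9 83.128.0.0: no
  /8 122.0.0.0: MATCH
  /0 0.0.0.0: MATCH
Selected: next-hop 94.160.66.208 via eth2 (matched /8)


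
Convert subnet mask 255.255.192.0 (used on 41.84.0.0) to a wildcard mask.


Subnet mask: 255.255.192.0
Wildcard = 255.255.255.255 - subnet mask
255 - 255 = 0
255 - 255 = 0
255 - 192 = 63
255 - 0 = 255
Wildcard: 0.0.63.255


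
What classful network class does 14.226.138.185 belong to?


First octet: 14
Binary: 00001110
0xxxxxxx -> Class A (1-126)
Class A, default mask 255.0.0.0 (/8)


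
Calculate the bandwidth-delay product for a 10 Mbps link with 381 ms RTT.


BDP = bandwidth * RTT
= 10 Mbps * 381 ms
= 10 * 1e6 * 381 / 1000 bits
= 3810000 bits
= 476250 bytes
= 465.0879 KB
BDP = 3810000 bits (476250 bytes)


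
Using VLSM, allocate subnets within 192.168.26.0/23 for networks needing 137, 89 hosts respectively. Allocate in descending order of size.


137 hosts -> /24 (254 usable): 192.168.26.0/24
89 hosts -> /25 (126 usable): 192.168.27.0/25
Allocation: 192.168.26.0/24 (137 hosts, 254 usable); 192.168.27.0/25 (89 hosts, 126 usable)


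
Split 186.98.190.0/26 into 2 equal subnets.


New prefix = 26 + 1 = 27
Each subnet has 32 addresses
  186.98.190.0/27
  186.98.190.32/27
Subnets: 186.98.190.0/27, 186.98.190.32/27


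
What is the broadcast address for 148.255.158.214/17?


Network: 148.255.128.0/17
Host bits = 15
Set all host bits to 1:
Broadcast: 148.255.255.255


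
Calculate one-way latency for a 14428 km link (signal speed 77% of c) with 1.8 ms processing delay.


Speed = 0.77 * 3e5 km/s = 231000 km/s
Propagation delay = 14428 / 231000 = 0.0625 s = 62.4589 ms
Processing delay = 1.8 ms
Total one-way latency = 64.2589 ms


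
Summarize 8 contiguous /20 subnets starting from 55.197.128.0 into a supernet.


Original prefix: /20
Number of subnets: 8 = 2^3
New prefix = 20 - 3 = 17
Supernet: 55.197.128.0/17


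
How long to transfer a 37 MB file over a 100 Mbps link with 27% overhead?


Effective throughput = 100 * (1 - 27/100) = 73 Mbps
File size in Mb = 37 * 8 = 296 Mb
Time = 296 / 73
Time = 4.0548 seconds


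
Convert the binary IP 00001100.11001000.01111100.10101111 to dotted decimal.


00001100 = 12
11001000 = 200
01111100 = 124
10101111 = 175
IP: 12.200.124.175


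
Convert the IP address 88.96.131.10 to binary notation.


88 = 01011000
96 = 01100000
131 = 10000011
10 = 00001010
Binary: 01011000.01100000.10000011.00001010


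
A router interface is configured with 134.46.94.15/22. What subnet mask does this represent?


/22 means 22 network bits, 10 host bits
Binary: 11111111111111111111110000000000
Mask: 255.255.252.0


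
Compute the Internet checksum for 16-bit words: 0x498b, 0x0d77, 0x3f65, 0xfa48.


Sum all words (with carry folding):
+ 0x498b = 0x498b
+ 0x0d77 = 0x5702
+ 0x3f65 = 0x9667
+ 0xfa48 = 0x90b0
One's complement: ~0x90b0
Checksum = 0x6f4f


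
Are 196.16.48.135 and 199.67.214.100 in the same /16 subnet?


Mask: 255.255.0.0
196.16.48.135 AND mask = 196.16.0.0
199.67.214.100 AND mask = 199.67.0.0
No, different subnets (196.16.0.0 vs 199.67.0.0)


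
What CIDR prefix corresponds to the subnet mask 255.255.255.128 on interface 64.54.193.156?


Binary: 11111111.11111111.11111111.10000000
Count leading 1s
Prefix: /25


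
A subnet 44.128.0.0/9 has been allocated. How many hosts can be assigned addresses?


Host bits = 32 - 9 = 23
Total addresses = 2^23 = 8388608
Usable = total - 2 (network and broadcast)
Usable hosts: 8388606


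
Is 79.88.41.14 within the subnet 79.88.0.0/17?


Subnet network: 79.88.0.0
Test IP AND mask: 79.88.0.0
Yes, 79.88.41.14 is in 79.88.0.0/17


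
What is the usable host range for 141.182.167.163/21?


Network: 141.182.160.0
Broadcast: 141.182.167.255
First usable = network + 1
Last usable = broadcast - 1
Range: 141.182.160.1 to 141.182.167.254


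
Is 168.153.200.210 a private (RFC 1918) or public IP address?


RFC 1918 private ranges:
  10.0.0.0/8 (10.0.0.0 - 10.255.255.255)
  172.16.0.0/12 (172.16.0.0 - 172.31.255.255)
  192.168.0.0/16 (192.168.0.0 - 192.168.255.255)
Public (not in any RFC 1918 range)


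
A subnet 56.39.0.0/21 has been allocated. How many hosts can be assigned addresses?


Host bits = 32 - 21 = 11
Total addresses = 2^11 = 2048
Usable = total - 2 (network and broadcast)
Usable hosts: 2046


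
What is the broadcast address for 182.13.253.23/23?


Network: 182.13.252.0/23
Host bits = 9
Set all host bits to 1:
Broadcast: 182.13.253.255


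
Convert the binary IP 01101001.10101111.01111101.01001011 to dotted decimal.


01101001 = 105
10101111 = 175
01111101 = 125
01001011 = 75
IP: 105.175.125.75


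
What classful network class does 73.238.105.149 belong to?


First octet: 73
Binary: 01001001
0xxxxxxx -> Class A (1-126)
Class A, default mask 255.0.0.0 (/8)


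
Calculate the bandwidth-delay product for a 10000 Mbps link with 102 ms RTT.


BDP = bandwidth * RTT
= 10000 Mbps * 102 ms
= 10000 * 1e6 * 102 / 1000 bits
= 1020000000 bits
= 127500000 bytes
= 124511.7188 KB
BDP = 1020000000 bits (127500000 bytes)


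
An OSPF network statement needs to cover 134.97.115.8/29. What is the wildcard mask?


Subnet mask: 255.255.255.248
Wildcard = 255.255.255.255 - subnet mask
255 - 255 = 0
255 - 255 = 0
255 - 255 = 0
255 - 248 = 7
Wildcard: 0.0.0.7


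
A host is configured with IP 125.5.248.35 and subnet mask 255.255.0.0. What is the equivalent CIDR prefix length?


Binary: 11111111.11111111.00000000.00000000
Count leading 1s
Prefix: /16


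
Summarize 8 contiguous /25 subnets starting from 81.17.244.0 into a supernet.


Original prefix: /25
Number of subnets: 8 = 2^3
New prefix = 25 - 3 = 22
Supernet: 81.17.244.0/22


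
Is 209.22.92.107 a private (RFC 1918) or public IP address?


RFC 1918 private ranges:
  10.0.0.0/8 (10.0.0.0 - 10.255.255.255)
  172.16.0.0/12 (172.16.0.0 - 172.31.255.255)
  192.168.0.0/16 (192.168.0.0 - 192.168.255.255)
Public (not in any RFC 1918 range)


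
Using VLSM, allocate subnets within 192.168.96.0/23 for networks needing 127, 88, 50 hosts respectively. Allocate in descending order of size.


127 hosts -> /24 (254 usable): 192.168.96.0/24
88 hosts -> /25 (126 usable): 192.168.97.0/25
50 hosts -> /26 (62 usable): 192.168.97.128/26
Allocation: 192.168.96.0/24 (127 hosts, 254 usable); 192.168.97.0/25 (88 hosts, 126 usable); 192.168.97.128/26 (50 hosts, 62 usable)


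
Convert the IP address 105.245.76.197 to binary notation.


105 = 01101001
245 = 11110101
76 = 01001100
197 = 11000101
Binary: 01101001.11110101.01001100.11000101


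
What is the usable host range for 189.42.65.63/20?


Network: 189.42.64.0
Broadcast: 189.42.79.255
First usable = network + 1
Last usable = broadcast - 1
Range: 189.42.64.1 to 189.42.79.254


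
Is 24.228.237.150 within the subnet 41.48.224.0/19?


Subnet network: 41.48.224.0
Test IP AND mask: 24.228.224.0
No, 24.228.237.150 is not in 41.48.224.0/19


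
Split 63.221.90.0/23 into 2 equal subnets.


New prefix = 23 + 1 = 24
Each subnet has 256 addresses
  63.221.90.0/24
  63.221.91.0/24
Subnets: 63.221.90.0/24, 63.221.91.0/24


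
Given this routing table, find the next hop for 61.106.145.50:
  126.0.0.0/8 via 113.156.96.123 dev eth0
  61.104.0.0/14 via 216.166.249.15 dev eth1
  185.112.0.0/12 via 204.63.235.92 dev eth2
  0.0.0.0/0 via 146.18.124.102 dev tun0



Longest prefix match for 61.106.145.50:
  /8 126.0.0.0: no
  /14 61.104.0.0: MATCH
  /12 185.112.0.0: no
  /0 0.0.0.0: MATCH
Selected: next-hop 216.166.249.15 via eth1 (matched /14)


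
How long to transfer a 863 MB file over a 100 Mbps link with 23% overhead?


Effective throughput = 100 * (1 - 23/100) = 77 Mbps
File size in Mb = 863 * 8 = 6904 Mb
Time = 6904 / 77
Time = 89.6623 seconds


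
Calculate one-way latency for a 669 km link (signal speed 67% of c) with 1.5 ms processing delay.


Speed = 0.67 * 3e5 km/s = 201000 km/s
Propagation delay = 669 / 201000 = 0.0033 s = 3.3284 ms
Processing delay = 1.5 ms
Total one-way latency = 4.8284 ms


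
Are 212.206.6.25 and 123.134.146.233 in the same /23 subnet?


Mask: 255.255.254.0
212.206.6.25 AND mask = 212.206.6.0
123.134.146.233 AND mask = 123.134.146.0
No, different subnets (212.206.6.0 vs 123.134.146.0)


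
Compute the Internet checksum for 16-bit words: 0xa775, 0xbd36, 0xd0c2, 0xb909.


Sum all words (with carry folding):
+ 0xa775 = 0xa775
+ 0xbd36 = 0x64ac
+ 0xd0c2 = 0x356f
+ 0xb909 = 0xee78
One's complement: ~0xee78
Checksum = 0x1187


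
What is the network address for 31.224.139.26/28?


IP:   00011111.11100000.10001011.00011010
Mask: 11111111.11111111.11111111.11110000
AND operation:
Net:  00011111.11100000.10001011.00010000
Network: 31.224.139.16/28


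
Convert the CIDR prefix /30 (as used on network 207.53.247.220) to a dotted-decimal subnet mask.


/30 means 30 network bits, 2 host bits
Binary: 11111111111111111111111111111100
Mask: 255.255.255.252


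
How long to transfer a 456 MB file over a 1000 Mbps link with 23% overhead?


Effective throughput = 1000 * (1 - 23/100) = 770 Mbps
File size in Mb = 456 * 8 = 3648 Mb
Time = 3648 / 770
Time = 4.7377 seconds
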